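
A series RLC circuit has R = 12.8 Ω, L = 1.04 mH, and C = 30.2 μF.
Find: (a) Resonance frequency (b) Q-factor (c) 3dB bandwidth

Step 1 — Resonance condition Im(Z)=0 gives ω₀ = 1/√(LC).
Step 2 — ω₀ = 1/√(0.00104·3.02e-05) = 5643 rad/s.
Step 3 — f₀ = ω₀/(2π) = 898 Hz.
Step 4 — Series Q: Q = ω₀L/R = 5643·0.00104/12.8 = 0.4585.
Step 5 — 3dB bandwidth: Δω = ω₀/Q = 1.231e+04 rad/s; BW = Δω/(2π) = 1959 Hz.

(a) f₀ = 898 Hz  (b) Q = 0.4585  (c) BW = 1959 Hz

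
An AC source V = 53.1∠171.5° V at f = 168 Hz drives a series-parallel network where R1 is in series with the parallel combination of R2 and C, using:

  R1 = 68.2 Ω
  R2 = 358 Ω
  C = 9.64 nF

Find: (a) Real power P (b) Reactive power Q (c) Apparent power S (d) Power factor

Step 1 — Angular frequency: ω = 2π·f = 2π·168 = 1056 rad/s.
Step 2 — Component impedances:
  R1: Z = R = 68.2 Ω
  R2: Z = R = 358 Ω
  C: Z = 1/(jωC) = -j/(ω·C) = 0 - j9.827e+04 Ω
Step 3 — Parallel branch: R2 || C = 1/(1/R2 + 1/C) = 358 - j1.304 Ω.
Step 4 — Series with R1: Z_total = R1 + (R2 || C) = 426.2 - j1.304 Ω = 426.2∠-0.2° Ω.
Step 5 — Source phasor: V = 53.1∠171.5° V = -52.52 + j7.849 V.
Step 6 — Current: I = V / Z = -0.1233 + j0.01804 A = 0.1246∠171.7° A.
Step 7 — Complex power: S = V·I* = 6.616 - j0.02024 VA.
Step 8 — Real power: P = Re(S) = 6.616 W.
Step 9 — Reactive power: Q = Im(S) = -0.02024 VAR.
Step 10 — Apparent power: |S| = 6.616 VA.
Step 11 — Power factor: PF = P/|S| = 1 (leading).

(a) P = 6.616 W  (b) Q = -0.02024 VAR  (c) S = 6.616 VA  (d) PF = 1 (leading)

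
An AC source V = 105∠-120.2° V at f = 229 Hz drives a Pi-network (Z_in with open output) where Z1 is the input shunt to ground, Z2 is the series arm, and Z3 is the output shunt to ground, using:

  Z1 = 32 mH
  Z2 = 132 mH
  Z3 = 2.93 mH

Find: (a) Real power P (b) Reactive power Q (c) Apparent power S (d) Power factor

Step 1 — Angular frequency: ω = 2π·f = 2π·229 = 1439 rad/s.
Step 2 — Component impedances:
  Z1: Z = jωL = j·1439·0.032 = 0 + j46.04 Ω
  Z2: Z = jωL = j·1439·0.132 = 0 + j189.9 Ω
  Z3: Z = jωL = j·1439·0.00293 = 0 + j4.216 Ω
Step 3 — With open output, the series arm Z2 and the output shunt Z3 appear in series to ground: Z2 + Z3 = 0 + j194.1 Ω.
Step 4 — Parallel with input shunt Z1: Z_in = Z1 || (Z2 + Z3) = 0 + j37.22 Ω = 37.22∠90.0° Ω.
Step 5 — Source phasor: V = 105∠-120.2° V = -52.82 - j90.75 V.
Step 6 — Current: I = V / Z = -2.438 + j1.419 A = 2.821∠149.8° A.
Step 7 — Complex power: S = V·I* = 0 + j296.2 VA.
Step 8 — Real power: P = Re(S) = 0 W.
Step 9 — Reactive power: Q = Im(S) = 296.2 VAR.
Step 10 — Apparent power: |S| = 296.2 VA.
Step 11 — Power factor: PF = P/|S| = 0 (lagging).

(a) P = 0 W  (b) Q = 296.2 VAR  (c) S = 296.2 VA  (d) PF = 0 (lagging)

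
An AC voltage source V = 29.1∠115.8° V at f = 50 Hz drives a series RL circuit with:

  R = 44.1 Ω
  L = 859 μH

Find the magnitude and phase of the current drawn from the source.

Step 1 — Angular frequency: ω = 2π·f = 2π·50 = 314.2 rad/s.
Step 2 — Component impedances:
  R: Z = R = 44.1 Ω
  L: Z = jωL = j·314.2·0.000859 = 0 + j0.2699 Ω
Step 3 — Series combination: Z_total = R + L = 44.1 + j0.2699 Ω = 44.1∠0.4° Ω.
Step 4 — Source phasor: V = 29.1∠115.8° V = -12.67 + j26.2 V.
Step 5 — Ohm's law: I = V / Z_total = (-12.67 + j26.2) / (44.1 + j0.2699) = -0.2835 + j0.5958 A.
Step 6 — Convert to polar: |I| = 0.6599 A, ∠I = 115.4°.

I = 0.6599∠115.4° A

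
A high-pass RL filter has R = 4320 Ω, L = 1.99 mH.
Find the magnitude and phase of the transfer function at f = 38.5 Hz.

Step 1 — Angular frequency: ω = 2π·38.5 = 241.9 rad/s.
Step 2 — Transfer function: H(jω) = jωL/(R + jωL).
Step 3 — Numerator jωL = j·0.4814; denominator R + jωL = 4320 + j0.4814.
Step 4 — H = 1.242e-08 + j0.0001114.
Step 5 — Magnitude: |H| = 0.0001114 (-79.1 dB); phase: φ = 90.0°.

|H| = 0.0001114 (-79.1 dB), φ = 90.0°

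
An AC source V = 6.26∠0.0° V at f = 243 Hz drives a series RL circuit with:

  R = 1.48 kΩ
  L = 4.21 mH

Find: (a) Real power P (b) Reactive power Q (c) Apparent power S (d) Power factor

Step 1 — Angular frequency: ω = 2π·f = 2π·243 = 1527 rad/s.
Step 2 — Component impedances:
  R: Z = R = 1480 Ω
  L: Z = jωL = j·1527·0.00421 = 0 + j6.428 Ω
Step 3 — Series combination: Z_total = R + L = 1480 + j6.428 Ω = 1480∠0.2° Ω.
Step 4 — Source phasor: V = 6.26∠0.0° V = 6.26 V.
Step 5 — Current: I = V / Z = 0.00423 - j1.837e-05 A = 0.00423∠-0.2° A.
Step 6 — Complex power: S = V·I* = 0.02648 + j0.000115 VA.
Step 7 — Real power: P = Re(S) = 0.02648 W.
Step 8 — Reactive power: Q = Im(S) = 0.000115 VAR.
Step 9 — Apparent power: |S| = 0.02648 VA.
Step 10 — Power factor: PF = P/|S| = 1 (lagging).

(a) P = 0.02648 W  (b) Q = 0.000115 VAR  (c) S = 0.02648 VA  (d) PF = 1 (lagging)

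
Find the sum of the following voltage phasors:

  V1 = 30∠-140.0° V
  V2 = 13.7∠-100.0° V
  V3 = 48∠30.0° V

Step 1 — Convert each phasor to rectangular form:
  V1 = 30·(cos(-140.0°) + j·sin(-140.0°)) = -22.98 - j19.28 V
  V2 = 13.7·(cos(-100.0°) + j·sin(-100.0°)) = -2.379 - j13.49 V
  V3 = 48·(cos(30.0°) + j·sin(30.0°)) = 41.57 + j24 V
Step 2 — Sum components: V_total = 16.21 - j8.775 V.
Step 3 — Convert to polar: |V_total| = 18.43 V, ∠V_total = -28.4°.

V_total = 18.43∠-28.4° V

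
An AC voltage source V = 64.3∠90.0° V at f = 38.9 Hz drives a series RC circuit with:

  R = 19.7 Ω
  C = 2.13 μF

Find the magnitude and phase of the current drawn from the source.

Step 1 — Angular frequency: ω = 2π·f = 2π·38.9 = 244.4 rad/s.
Step 2 — Component impedances:
  R: Z = R = 19.7 Ω
  C: Z = 1/(jωC) = -j/(ω·C) = 0 - j1921 Ω
Step 3 — Series combination: Z_total = R + C = 19.7 - j1921 Ω = 1921∠-89.4° Ω.
Step 4 — Source phasor: V = 64.3∠90.0° V = 0 + j64.3 V.
Step 5 — Ohm's law: I = V / Z_total = (0 + j64.3) / (19.7 - j1921) = -0.03347 + j0.0003433 A.
Step 6 — Convert to polar: |I| = 0.03347 A, ∠I = 179.4°.

I = 0.03347∠179.4° A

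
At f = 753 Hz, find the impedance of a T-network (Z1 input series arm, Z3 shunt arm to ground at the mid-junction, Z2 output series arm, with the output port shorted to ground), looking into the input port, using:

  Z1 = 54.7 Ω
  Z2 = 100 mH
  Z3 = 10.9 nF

Step 1 — Angular frequency: ω = 2π·f = 2π·753 = 4731 rad/s.
Step 2 — Component impedances:
  Z1: Z = R = 54.7 Ω
  Z2: Z = jωL = j·4731·0.1 = 0 + j473.1 Ω
  Z3: Z = 1/(jωC) = -j/(ω·C) = 0 - j1.939e+04 Ω
Step 3 — With the output port shorted to ground, the output series arm Z2 runs from the junction to ground; the shunt arm Z3 also runs from the junction to ground. They appear in parallel: Z3 || Z2 = 0 + j485 Ω.
Step 4 — Series with input arm Z1: Z_in = Z1 + (Z3 || Z2) = 54.7 + j485 Ω = 488∠83.6° Ω.

Z = 54.7 + j485 Ω = 488∠83.6° Ω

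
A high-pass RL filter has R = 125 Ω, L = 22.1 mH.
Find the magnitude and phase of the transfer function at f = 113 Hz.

Step 1 — Angular frequency: ω = 2π·113 = 710 rad/s.
Step 2 — Transfer function: H(jω) = jωL/(R + jωL).
Step 3 — Numerator jωL = j·15.69; denominator R + jωL = 125 + j15.69.
Step 4 — H = 0.01551 + j0.1236.
Step 5 — Magnitude: |H| = 0.1246 (-18.1 dB); phase: φ = 82.8°.

|H| = 0.1246 (-18.1 dB), φ = 82.8°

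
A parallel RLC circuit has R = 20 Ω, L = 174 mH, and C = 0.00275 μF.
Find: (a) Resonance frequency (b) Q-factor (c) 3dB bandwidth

Step 1 — Resonance: ω₀ = 1/√(LC) = 1/√(0.174·2.75e-09) = 4.572e+04 rad/s.
Step 2 — f₀ = ω₀/(2π) = 7276 Hz.
Step 3 — Parallel Q: Q = R/(ω₀L) = 20/(4.572e+04·0.174) = 0.002514.
Step 4 — Bandwidth: Δω = ω₀/Q = 1.818e+07 rad/s; BW = Δω/(2π) = 2.894e+06 Hz.

(a) f₀ = 7276 Hz  (b) Q = 0.002514  (c) BW = 2.894e+06 Hz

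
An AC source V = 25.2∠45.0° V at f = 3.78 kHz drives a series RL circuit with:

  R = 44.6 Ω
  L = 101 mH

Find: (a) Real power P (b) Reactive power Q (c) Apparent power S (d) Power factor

Step 1 — Angular frequency: ω = 2π·f = 2π·3780 = 2.375e+04 rad/s.
Step 2 — Component impedances:
  R: Z = R = 44.6 Ω
  L: Z = jωL = j·2.375e+04·0.101 = 0 + j2399 Ω
Step 3 — Series combination: Z_total = R + L = 44.6 + j2399 Ω = 2399∠88.9° Ω.
Step 4 — Source phasor: V = 25.2∠45.0° V = 17.82 + j17.82 V.
Step 5 — Current: I = V / Z = 0.007564 - j0.007288 A = 0.0105∠-43.9° A.
Step 6 — Complex power: S = V·I* = 0.00492 + j0.2646 VA.
Step 7 — Real power: P = Re(S) = 0.00492 W.
Step 8 — Reactive power: Q = Im(S) = 0.2646 VAR.
Step 9 — Apparent power: |S| = 0.2647 VA.
Step 10 — Power factor: PF = P/|S| = 0.01859 (lagging).

(a) P = 0.00492 W  (b) Q = 0.2646 VAR  (c) S = 0.2647 VA  (d) PF = 0.01859 (lagging)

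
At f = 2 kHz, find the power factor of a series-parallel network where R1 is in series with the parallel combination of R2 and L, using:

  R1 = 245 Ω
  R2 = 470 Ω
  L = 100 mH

Step 1 — Angular frequency: ω = 2π·f = 2π·2000 = 1.257e+04 rad/s.
Step 2 — Component impedances:
  R1: Z = R = 245 Ω
  R2: Z = R = 470 Ω
  L: Z = jωL = j·1.257e+04·0.1 = 0 + j1257 Ω
Step 3 — Parallel branch: R2 || L = 1/(1/R2 + 1/L) = 412.3 + j154.2 Ω.
Step 4 — Series with R1: Z_total = R1 + (R2 || L) = 657.3 + j154.2 Ω = 675.2∠13.2° Ω.
Step 5 — Power factor: PF = cos(φ) = Re(Z)/|Z| = 657.32/675.17 = 0.9736.
Step 6 — Type: Im(Z) = 154.2 ⇒ lagging (phase φ = 13.2°).

PF = 0.9736 (lagging, φ = 13.2°)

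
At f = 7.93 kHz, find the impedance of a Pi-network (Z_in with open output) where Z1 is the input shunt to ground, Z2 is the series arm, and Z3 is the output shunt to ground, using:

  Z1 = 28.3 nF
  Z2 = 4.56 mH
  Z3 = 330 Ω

Step 1 — Angular frequency: ω = 2π·f = 2π·7930 = 4.983e+04 rad/s.
Step 2 — Component impedances:
  Z1: Z = 1/(jωC) = -j/(ω·C) = 0 - j709.2 Ω
  Z2: Z = jωL = j·4.983e+04·0.00456 = 0 + j227.2 Ω
  Z3: Z = R = 330 Ω
Step 3 — With open output, the series arm Z2 and the output shunt Z3 appear in series to ground: Z2 + Z3 = 330 + j227.2 Ω.
Step 4 — Parallel with input shunt Z1: Z_in = Z1 || (Z2 + Z3) = 486.4 + j1.265 Ω = 486.4∠0.1° Ω.

Z = 486.4 + j1.265 Ω = 486.4∠0.1° Ω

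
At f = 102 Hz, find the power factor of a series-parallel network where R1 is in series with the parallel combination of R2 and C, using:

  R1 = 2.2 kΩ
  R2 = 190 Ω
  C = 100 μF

Step 1 — Angular frequency: ω = 2π·f = 2π·102 = 640.9 rad/s.
Step 2 — Component impedances:
  R1: Z = R = 2200 Ω
  R2: Z = R = 190 Ω
  C: Z = 1/(jωC) = -j/(ω·C) = 0 - j15.6 Ω
Step 3 — Parallel branch: R2 || C = 1/(1/R2 + 1/C) = 1.273 - j15.5 Ω.
Step 4 — Series with R1: Z_total = R1 + (R2 || C) = 2201 - j15.5 Ω = 2201∠-0.4° Ω.
Step 5 — Power factor: PF = cos(φ) = Re(Z)/|Z| = 2201/2201 = 1.
Step 6 — Type: Im(Z) = -15.5 ⇒ leading (phase φ = -0.4°).

PF = 1 (leading, φ = -0.4°)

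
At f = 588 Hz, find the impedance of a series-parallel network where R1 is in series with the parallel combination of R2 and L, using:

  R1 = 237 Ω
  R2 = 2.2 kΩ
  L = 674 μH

Step 1 — Angular frequency: ω = 2π·f = 2π·588 = 3695 rad/s.
Step 2 — Component impedances:
  R1: Z = R = 237 Ω
  R2: Z = R = 2200 Ω
  L: Z = jωL = j·3695·0.000674 = 0 + j2.49 Ω
Step 3 — Parallel branch: R2 || L = 1/(1/R2 + 1/L) = 0.002818 + j2.49 Ω.
Step 4 — Series with R1: Z_total = R1 + (R2 || L) = 237 + j2.49 Ω = 237∠0.6° Ω.

Z = 237 + j2.49 Ω = 237∠0.6° Ω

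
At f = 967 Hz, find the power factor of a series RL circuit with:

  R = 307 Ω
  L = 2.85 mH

Step 1 — Angular frequency: ω = 2π·f = 2π·967 = 6076 rad/s.
Step 2 — Component impedances:
  R: Z = R = 307 Ω
  L: Z = jωL = j·6076·0.00285 = 0 + j17.32 Ω
Step 3 — Series combination: Z_total = R + L = 307 + j17.32 Ω = 307.5∠3.2° Ω.
Step 4 — Power factor: PF = cos(φ) = Re(Z)/|Z| = 307/307.5 = 0.9984.
Step 5 — Type: Im(Z) = 17.32 ⇒ lagging (phase φ = 3.2°).

PF = 0.9984 (lagging, φ = 3.2°)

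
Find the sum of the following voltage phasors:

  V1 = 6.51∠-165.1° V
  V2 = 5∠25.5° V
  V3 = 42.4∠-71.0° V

Step 1 — Convert each phasor to rectangular form:
  V1 = 6.51·(cos(-165.1°) + j·sin(-165.1°)) = -6.291 - j1.674 V
  V2 = 5·(cos(25.5°) + j·sin(25.5°)) = 4.513 + j2.153 V
  V3 = 42.4·(cos(-71.0°) + j·sin(-71.0°)) = 13.8 - j40.09 V
Step 2 — Sum components: V_total = 12.03 - j39.61 V.
Step 3 — Convert to polar: |V_total| = 41.4 V, ∠V_total = -73.1°.

V_total = 41.4∠-73.1° V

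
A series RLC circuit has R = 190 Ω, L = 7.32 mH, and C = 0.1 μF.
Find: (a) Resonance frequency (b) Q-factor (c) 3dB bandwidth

Step 1 — Resonance condition Im(Z)=0 gives ω₀ = 1/√(LC).
Step 2 — ω₀ = 1/√(0.00732·1e-07) = 3.696e+04 rad/s.
Step 3 — f₀ = ω₀/(2π) = 5883 Hz.
Step 4 — Series Q: Q = ω₀L/R = 3.696e+04·0.00732/190 = 1.424.
Step 5 — 3dB bandwidth: Δω = ω₀/Q = 2.596e+04 rad/s; BW = Δω/(2π) = 4131 Hz.

(a) f₀ = 5883 Hz  (b) Q = 1.424  (c) BW = 4131 Hz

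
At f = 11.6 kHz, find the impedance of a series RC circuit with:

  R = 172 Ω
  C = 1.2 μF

Step 1 — Angular frequency: ω = 2π·f = 2π·1.16e+04 = 7.288e+04 rad/s.
Step 2 — Component impedances:
  R: Z = R = 172 Ω
  C: Z = 1/(jωC) = -j/(ω·C) = 0 - j11.43 Ω
Step 3 — Series combination: Z_total = R + C = 172 - j11.43 Ω = 172.4∠-3.8° Ω.

Z = 172 - j11.43 Ω = 172.4∠-3.8° Ω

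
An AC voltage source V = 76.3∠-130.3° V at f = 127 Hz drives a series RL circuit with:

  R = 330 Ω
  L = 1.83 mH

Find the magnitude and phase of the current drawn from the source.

Step 1 — Angular frequency: ω = 2π·f = 2π·127 = 798 rad/s.
Step 2 — Component impedances:
  R: Z = R = 330 Ω
  L: Z = jωL = j·798·0.00183 = 0 + j1.46 Ω
Step 3 — Series combination: Z_total = R + L = 330 + j1.46 Ω = 330∠0.3° Ω.
Step 4 — Source phasor: V = 76.3∠-130.3° V = -49.35 - j58.19 V.
Step 5 — Ohm's law: I = V / Z_total = (-49.35 - j58.19) / (330 + j1.46) = -0.1503 - j0.1757 A.
Step 6 — Convert to polar: |I| = 0.2312 A, ∠I = -130.6°.

I = 0.2312∠-130.6° A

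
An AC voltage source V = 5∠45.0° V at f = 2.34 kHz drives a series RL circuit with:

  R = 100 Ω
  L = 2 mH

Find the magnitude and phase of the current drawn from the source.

Step 1 — Angular frequency: ω = 2π·f = 2π·2340 = 1.47e+04 rad/s.
Step 2 — Component impedances:
  R: Z = R = 100 Ω
  L: Z = jωL = j·1.47e+04·0.002 = 0 + j29.41 Ω
Step 3 — Series combination: Z_total = R + L = 100 + j29.41 Ω = 104.2∠16.4° Ω.
Step 4 — Source phasor: V = 5∠45.0° V = 3.536 + j3.536 V.
Step 5 — Ohm's law: I = V / Z_total = (3.536 + j3.536) / (100 + j29.41) = 0.04211 + j0.02297 A.
Step 6 — Convert to polar: |I| = 0.04797 A, ∠I = 28.6°.

I = 0.04797∠28.6° A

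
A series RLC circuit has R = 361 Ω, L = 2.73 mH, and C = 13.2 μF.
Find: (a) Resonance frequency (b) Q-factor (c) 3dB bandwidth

Step 1 — Resonance: ω₀ = 1/√(LC) = 1/√(0.00273·1.32e-05) = 5268 rad/s.
Step 2 — f₀ = ω₀/(2π) = 838.4 Hz.
Step 3 — Series Q: Q = ω₀L/R = 5268·0.00273/361 = 0.03984.
Step 4 — Bandwidth: Δω = ω₀/Q = 1.322e+05 rad/s; BW = Δω/(2π) = 2.105e+04 Hz.

(a) f₀ = 838.4 Hz  (b) Q = 0.03984  (c) BW = 2.105e+04 Hz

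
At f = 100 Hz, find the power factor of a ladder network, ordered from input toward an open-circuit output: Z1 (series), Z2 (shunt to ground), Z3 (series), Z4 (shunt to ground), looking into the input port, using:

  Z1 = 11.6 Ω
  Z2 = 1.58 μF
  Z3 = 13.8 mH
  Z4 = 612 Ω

Step 1 — Angular frequency: ω = 2π·f = 2π·100 = 628.3 rad/s.
Step 2 — Component impedances:
  Z1: Z = R = 11.6 Ω
  Z2: Z = 1/(jωC) = -j/(ω·C) = 0 - j1007 Ω
  Z3: Z = jωL = j·628.3·0.0138 = 0 + j8.671 Ω
  Z4: Z = R = 612 Ω
Step 3 — Ladder network (open output): work backward from the far end, alternating series and parallel combinations. Z_in = 464.3 - j268.7 Ω = 536.4∠-30.1° Ω.
Step 4 — Power factor: PF = cos(φ) = Re(Z)/|Z| = 464.27/536.4 = 0.8655.
Step 5 — Type: Im(Z) = -268.7 ⇒ leading (phase φ = -30.1°).

PF = 0.8655 (leading, φ = -30.1°)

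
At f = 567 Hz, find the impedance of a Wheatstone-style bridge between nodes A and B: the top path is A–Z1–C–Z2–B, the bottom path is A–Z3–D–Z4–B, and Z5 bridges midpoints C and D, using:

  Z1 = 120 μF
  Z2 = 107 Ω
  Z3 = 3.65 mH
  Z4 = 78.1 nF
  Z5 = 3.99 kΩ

Step 1 — Angular frequency: ω = 2π·f = 2π·567 = 3563 rad/s.
Step 2 — Component impedances:
  Z1: Z = 1/(jωC) = -j/(ω·C) = 0 - j2.339 Ω
  Z2: Z = R = 107 Ω
  Z3: Z = jωL = j·3563·0.00365 = 0 + j13 Ω
  Z4: Z = 1/(jωC) = -j/(ω·C) = 0 - j3594 Ω
  Z5: Z = R = 3990 Ω
Step 3 — Bridge requires nodal analysis (the Z5 bridge couples midpoints C and D, so the two paths cannot be reduced to a simple series/parallel combination). Setting node B to ground and injecting 1 A at node A, the 3-node admittance system at A, C, D solves to V_A = Z_AB = 106.8 - j5.525 Ω = 106.9∠-3.0° Ω.

Z = 106.8 - j5.525 Ω = 106.9∠-3.0° Ω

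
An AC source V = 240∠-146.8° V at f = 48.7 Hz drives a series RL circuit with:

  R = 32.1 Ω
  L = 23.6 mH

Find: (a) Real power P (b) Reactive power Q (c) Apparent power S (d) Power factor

Step 1 — Angular frequency: ω = 2π·f = 2π·48.7 = 306 rad/s.
Step 2 — Component impedances:
  R: Z = R = 32.1 Ω
  L: Z = jωL = j·306·0.0236 = 0 + j7.221 Ω
Step 3 — Series combination: Z_total = R + L = 32.1 + j7.221 Ω = 32.9∠12.7° Ω.
Step 4 — Source phasor: V = 240∠-146.8° V = -200.8 - j131.4 V.
Step 5 — Current: I = V / Z = -6.831 - j2.557 A = 7.294∠-159.5° A.
Step 6 — Complex power: S = V·I* = 1708 + j384.2 VA.
Step 7 — Real power: P = Re(S) = 1708 W.
Step 8 — Reactive power: Q = Im(S) = 384.2 VAR.
Step 9 — Apparent power: |S| = 1751 VA.
Step 10 — Power factor: PF = P/|S| = 0.9756 (lagging).

(a) P = 1708 W  (b) Q = 384.2 VAR  (c) S = 1751 VA  (d) PF = 0.9756 (lagging)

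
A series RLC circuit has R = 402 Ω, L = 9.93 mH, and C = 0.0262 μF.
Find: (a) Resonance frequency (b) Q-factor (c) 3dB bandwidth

Step 1 — Resonance: ω₀ = 1/√(LC) = 1/√(0.00993·2.62e-08) = 6.2e+04 rad/s.
Step 2 — f₀ = ω₀/(2π) = 9867 Hz.
Step 3 — Series Q: Q = ω₀L/R = 6.2e+04·0.00993/402 = 1.531.
Step 4 — Bandwidth: Δω = ω₀/Q = 4.048e+04 rad/s; BW = Δω/(2π) = 6443 Hz.

(a) f₀ = 9867 Hz  (b) Q = 1.531  (c) BW = 6443 Hz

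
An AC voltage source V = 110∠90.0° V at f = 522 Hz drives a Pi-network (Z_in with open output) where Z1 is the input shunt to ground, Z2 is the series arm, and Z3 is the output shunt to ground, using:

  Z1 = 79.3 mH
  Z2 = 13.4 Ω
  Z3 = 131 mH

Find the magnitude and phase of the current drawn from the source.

Step 1 — Angular frequency: ω = 2π·f = 2π·522 = 3280 rad/s.
Step 2 — Component impedances:
  Z1: Z = jωL = j·3280·0.0793 = 0 + j260.1 Ω
  Z2: Z = R = 13.4 Ω
  Z3: Z = jωL = j·3280·0.131 = 0 + j429.7 Ω
Step 3 — With open output, the series arm Z2 and the output shunt Z3 appear in series to ground: Z2 + Z3 = 13.4 + j429.7 Ω.
Step 4 — Parallel with input shunt Z1: Z_in = Z1 || (Z2 + Z3) = 1.905 + j162.1 Ω = 162.1∠89.3° Ω.
Step 5 — Source phasor: V = 110∠90.0° V = 0 + j110 V.
Step 6 — Ohm's law: I = V / Z_total = (0 + j110) / (1.905 + j162.1) = 0.6787 + j0.007977 A.
Step 7 — Convert to polar: |I| = 0.6787 A, ∠I = 0.7°.

I = 0.6787∠0.7° A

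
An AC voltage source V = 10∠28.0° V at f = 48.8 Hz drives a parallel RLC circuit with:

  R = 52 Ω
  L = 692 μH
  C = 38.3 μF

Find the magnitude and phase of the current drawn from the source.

Step 1 — Angular frequency: ω = 2π·f = 2π·48.8 = 306.6 rad/s.
Step 2 — Component impedances:
  R: Z = R = 52 Ω
  L: Z = jωL = j·306.6·0.000692 = 0 + j0.2122 Ω
  C: Z = 1/(jωC) = -j/(ω·C) = 0 - j85.15 Ω
Step 3 — Parallel combination: 1/Z_total = 1/R + 1/L + 1/C; Z_total = 0.0008701 + j0.2127 Ω = 0.2127∠89.8° Ω.
Step 4 — Source phasor: V = 10∠28.0° V = 8.829 + j4.695 V.
Step 5 — Ohm's law: I = V / Z_total = (8.829 + j4.695) / (0.0008701 + j0.2127) = 22.24 - j41.42 A.
Step 6 — Convert to polar: |I| = 47.01 A, ∠I = -61.8°.

I = 47.01∠-61.8° A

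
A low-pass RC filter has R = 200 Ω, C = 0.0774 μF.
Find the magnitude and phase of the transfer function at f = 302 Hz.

Step 1 — Angular frequency: ω = 2π·302 = 1898 rad/s.
Step 2 — Transfer function: H(jω) = 1/(1 + jωRC).
Step 3 — Denominator: 1 + jωRC = 1 + j·1898·200·7.74e-08 = 1 + j0.02937.
Step 4 — H = 0.9991 - j0.02935.
Step 5 — Magnitude: |H| = 0.9996 (-0.0 dB); phase: φ = -1.7°.

|H| = 0.9996 (-0.0 dB), φ = -1.7°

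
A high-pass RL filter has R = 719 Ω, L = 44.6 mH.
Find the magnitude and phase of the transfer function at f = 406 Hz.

Step 1 — Angular frequency: ω = 2π·406 = 2551 rad/s.
Step 2 — Transfer function: H(jω) = jωL/(R + jωL).
Step 3 — Numerator jωL = j·113.8; denominator R + jωL = 719 + j113.8.
Step 4 — H = 0.02443 + j0.1544.
Step 5 — Magnitude: |H| = 0.1563 (-16.1 dB); phase: φ = 81.0°.

|H| = 0.1563 (-16.1 dB), φ = 81.0°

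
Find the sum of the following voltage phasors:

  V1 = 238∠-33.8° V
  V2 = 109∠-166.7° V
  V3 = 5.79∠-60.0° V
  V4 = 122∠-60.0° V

Step 1 — Convert each phasor to rectangular form:
  V1 = 238·(cos(-33.8°) + j·sin(-33.8°)) = 197.8 - j132.4 V
  V2 = 109·(cos(-166.7°) + j·sin(-166.7°)) = -106.1 - j25.08 V
  V3 = 5.79·(cos(-60.0°) + j·sin(-60.0°)) = 2.895 - j5.014 V
  V4 = 122·(cos(-60.0°) + j·sin(-60.0°)) = 61 - j105.7 V
Step 2 — Sum components: V_total = 155.6 - j268.1 V.
Step 3 — Convert to polar: |V_total| = 310 V, ∠V_total = -59.9°.

V_total = 310∠-59.9° V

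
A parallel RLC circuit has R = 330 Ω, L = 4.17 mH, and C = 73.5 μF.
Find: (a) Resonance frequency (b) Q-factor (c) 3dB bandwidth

Step 1 — Resonance: ω₀ = 1/√(LC) = 1/√(0.00417·7.35e-05) = 1806 rad/s.
Step 2 — f₀ = ω₀/(2π) = 287.5 Hz.
Step 3 — Parallel Q: Q = R/(ω₀L) = 330/(1806·0.00417) = 43.81.
Step 4 — Bandwidth: Δω = ω₀/Q = 41.23 rad/s; BW = Δω/(2π) = 6.562 Hz.

(a) f₀ = 287.5 Hz  (b) Q = 43.81  (c) BW = 6.562 Hz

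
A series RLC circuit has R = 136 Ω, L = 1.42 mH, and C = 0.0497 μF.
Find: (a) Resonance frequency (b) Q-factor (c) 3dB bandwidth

Step 1 — Resonance: ω₀ = 1/√(LC) = 1/√(0.00142·4.97e-08) = 1.19e+05 rad/s.
Step 2 — f₀ = ω₀/(2π) = 1.895e+04 Hz.
Step 3 — Series Q: Q = ω₀L/R = 1.19e+05·0.00142/136 = 1.243.
Step 4 — Bandwidth: Δω = ω₀/Q = 9.577e+04 rad/s; BW = Δω/(2π) = 1.524e+04 Hz.

(a) f₀ = 1.895e+04 Hz  (b) Q = 1.243  (c) BW = 1.524e+04 Hz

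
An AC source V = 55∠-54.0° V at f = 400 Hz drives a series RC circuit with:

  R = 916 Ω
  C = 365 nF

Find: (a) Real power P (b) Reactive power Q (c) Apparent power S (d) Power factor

Step 1 — Angular frequency: ω = 2π·f = 2π·400 = 2513 rad/s.
Step 2 — Component impedances:
  R: Z = R = 916 Ω
  C: Z = 1/(jωC) = -j/(ω·C) = 0 - j1090 Ω
Step 3 — Series combination: Z_total = R + C = 916 - j1090 Ω = 1424∠-50.0° Ω.
Step 4 — Source phasor: V = 55∠-54.0° V = 32.33 - j44.5 V.
Step 5 — Current: I = V / Z = 0.03853 - j0.002721 A = 0.03863∠-4.0° A.
Step 6 — Complex power: S = V·I* = 1.367 - j1.627 VA.
Step 7 — Real power: P = Re(S) = 1.367 W.
Step 8 — Reactive power: Q = Im(S) = -1.627 VAR.
Step 9 — Apparent power: |S| = 2.125 VA.
Step 10 — Power factor: PF = P/|S| = 0.6433 (leading).

(a) P = 1.367 W  (b) Q = -1.627 VAR  (c) S = 2.125 VA  (d) PF = 0.6433 (leading)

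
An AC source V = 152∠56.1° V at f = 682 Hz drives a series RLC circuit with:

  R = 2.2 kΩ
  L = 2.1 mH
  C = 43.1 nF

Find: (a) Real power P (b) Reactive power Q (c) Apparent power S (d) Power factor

Step 1 — Angular frequency: ω = 2π·f = 2π·682 = 4285 rad/s.
Step 2 — Component impedances:
  R: Z = R = 2200 Ω
  L: Z = jωL = j·4285·0.0021 = 0 + j8.999 Ω
  C: Z = 1/(jωC) = -j/(ω·C) = 0 - j5415 Ω
Step 3 — Series combination: Z_total = R + L + C = 2200 - j5406 Ω = 5836∠-67.9° Ω.
Step 4 — Source phasor: V = 152∠56.1° V = 84.78 + j126.2 V.
Step 5 — Current: I = V / Z = -0.01455 + j0.0216 A = 0.02605∠124.0° A.
Step 6 — Complex power: S = V·I* = 1.492 - j3.667 VA.
Step 7 — Real power: P = Re(S) = 1.492 W.
Step 8 — Reactive power: Q = Im(S) = -3.667 VAR.
Step 9 — Apparent power: |S| = 3.959 VA.
Step 10 — Power factor: PF = P/|S| = 0.377 (leading).

(a) P = 1.492 W  (b) Q = -3.667 VAR  (c) S = 3.959 VA  (d) PF = 0.377 (leading)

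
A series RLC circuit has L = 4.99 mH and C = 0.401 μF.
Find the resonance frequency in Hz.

Step 1 — Resonance condition Im(Z)=0 gives ω₀ = 1/√(LC).
Step 2 — ω₀ = 1/√(0.00499·4.01e-07) = 2.236e+04 rad/s.
Step 3 — f₀ = ω₀/(2π) = 3558 Hz.

f₀ = 3558 Hz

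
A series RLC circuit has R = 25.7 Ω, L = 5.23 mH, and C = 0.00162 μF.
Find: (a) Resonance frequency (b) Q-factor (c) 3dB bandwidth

Step 1 — Resonance: ω₀ = 1/√(LC) = 1/√(0.00523·1.62e-09) = 3.436e+05 rad/s.
Step 2 — f₀ = ω₀/(2π) = 5.468e+04 Hz.
Step 3 — Series Q: Q = ω₀L/R = 3.436e+05·0.00523/25.7 = 69.91.
Step 4 — Bandwidth: Δω = ω₀/Q = 4914 rad/s; BW = Δω/(2π) = 782.1 Hz.

(a) f₀ = 5.468e+04 Hz  (b) Q = 69.91  (c) BW = 782.1 Hz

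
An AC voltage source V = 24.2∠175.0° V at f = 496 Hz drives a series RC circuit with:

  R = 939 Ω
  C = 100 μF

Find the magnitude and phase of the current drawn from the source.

Step 1 — Angular frequency: ω = 2π·f = 2π·496 = 3116 rad/s.
Step 2 — Component impedances:
  R: Z = R = 939 Ω
  C: Z = 1/(jωC) = -j/(ω·C) = 0 - j3.209 Ω
Step 3 — Series combination: Z_total = R + C = 939 - j3.209 Ω = 939∠-0.2° Ω.
Step 4 — Source phasor: V = 24.2∠175.0° V = -24.11 + j2.109 V.
Step 5 — Ohm's law: I = V / Z_total = (-24.11 + j2.109) / (939 - j3.209) = -0.02568 + j0.002158 A.
Step 6 — Convert to polar: |I| = 0.02577 A, ∠I = 175.2°.

I = 0.02577∠175.2° A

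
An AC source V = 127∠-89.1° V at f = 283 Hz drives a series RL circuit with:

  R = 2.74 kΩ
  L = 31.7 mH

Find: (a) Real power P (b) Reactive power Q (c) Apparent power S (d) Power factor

Step 1 — Angular frequency: ω = 2π·f = 2π·283 = 1778 rad/s.
Step 2 — Component impedances:
  R: Z = R = 2740 Ω
  L: Z = jωL = j·1778·0.0317 = 0 + j56.37 Ω
Step 3 — Series combination: Z_total = R + L = 2740 + j56.37 Ω = 2741∠1.2° Ω.
Step 4 — Source phasor: V = 127∠-89.1° V = 1.995 - j127 V.
Step 5 — Current: I = V / Z = -0.0002253 - j0.04634 A = 0.04634∠-90.3° A.
Step 6 — Complex power: S = V·I* = 5.884 + j0.121 VA.
Step 7 — Real power: P = Re(S) = 5.884 W.
Step 8 — Reactive power: Q = Im(S) = 0.121 VAR.
Step 9 — Apparent power: |S| = 5.885 VA.
Step 10 — Power factor: PF = P/|S| = 0.9998 (lagging).

(a) P = 5.884 W  (b) Q = 0.121 VAR  (c) S = 5.885 VA  (d) PF = 0.9998 (lagging)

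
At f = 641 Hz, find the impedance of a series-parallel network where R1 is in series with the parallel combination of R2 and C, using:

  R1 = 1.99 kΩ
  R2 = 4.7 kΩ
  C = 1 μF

Step 1 — Angular frequency: ω = 2π·f = 2π·641 = 4028 rad/s.
Step 2 — Component impedances:
  R1: Z = R = 1990 Ω
  R2: Z = R = 4700 Ω
  C: Z = 1/(jωC) = -j/(ω·C) = 0 - j248.3 Ω
Step 3 — Parallel branch: R2 || C = 1/(1/R2 + 1/C) = 13.08 - j247.6 Ω.
Step 4 — Series with R1: Z_total = R1 + (R2 || C) = 2003 - j247.6 Ω = 2018∠-7.0° Ω.

Z = 2003 - j247.6 Ω = 2018∠-7.0° Ω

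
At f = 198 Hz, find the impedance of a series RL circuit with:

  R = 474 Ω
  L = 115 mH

Step 1 — Angular frequency: ω = 2π·f = 2π·198 = 1244 rad/s.
Step 2 — Component impedances:
  R: Z = R = 474 Ω
  L: Z = jωL = j·1244·0.115 = 0 + j143.1 Ω
Step 3 — Series combination: Z_total = R + L = 474 + j143.1 Ω = 495.1∠16.8° Ω.

Z = 474 + j143.1 Ω = 495.1∠16.8° Ω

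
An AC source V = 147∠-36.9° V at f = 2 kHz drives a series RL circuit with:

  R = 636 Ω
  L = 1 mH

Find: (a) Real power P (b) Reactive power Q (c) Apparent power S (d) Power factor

Step 1 — Angular frequency: ω = 2π·f = 2π·2000 = 1.257e+04 rad/s.
Step 2 — Component impedances:
  R: Z = R = 636 Ω
  L: Z = jωL = j·1.257e+04·0.001 = 0 + j12.57 Ω
Step 3 — Series combination: Z_total = R + L = 636 + j12.57 Ω = 636.1∠1.1° Ω.
Step 4 — Source phasor: V = 147∠-36.9° V = 117.6 - j88.26 V.
Step 5 — Current: I = V / Z = 0.182 - j0.1424 A = 0.2311∠-38.0° A.
Step 6 — Complex power: S = V·I* = 33.96 + j0.6711 VA.
Step 7 — Real power: P = Re(S) = 33.96 W.
Step 8 — Reactive power: Q = Im(S) = 0.6711 VAR.
Step 9 — Apparent power: |S| = 33.97 VA.
Step 10 — Power factor: PF = P/|S| = 0.9998 (lagging).

(a) P = 33.96 W  (b) Q = 0.6711 VAR  (c) S = 33.97 VA  (d) PF = 0.9998 (lagging)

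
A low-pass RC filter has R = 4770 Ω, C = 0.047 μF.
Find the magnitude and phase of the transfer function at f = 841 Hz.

Step 1 — Angular frequency: ω = 2π·841 = 5284 rad/s.
Step 2 — Transfer function: H(jω) = 1/(1 + jωRC).
Step 3 — Denominator: 1 + jωRC = 1 + j·5284·4770·4.7e-08 = 1 + j1.185.
Step 4 — H = 0.4161 - j0.4929.
Step 5 — Magnitude: |H| = 0.645 (-3.8 dB); phase: φ = -49.8°.

|H| = 0.645 (-3.8 dB), φ = -49.8°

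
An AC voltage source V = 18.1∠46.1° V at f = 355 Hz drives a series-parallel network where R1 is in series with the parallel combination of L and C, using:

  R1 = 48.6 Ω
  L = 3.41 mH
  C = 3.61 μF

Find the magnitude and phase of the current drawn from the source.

Step 1 — Angular frequency: ω = 2π·f = 2π·355 = 2231 rad/s.
Step 2 — Component impedances:
  R1: Z = R = 48.6 Ω
  L: Z = jωL = j·2231·0.00341 = 0 + j7.606 Ω
  C: Z = 1/(jωC) = -j/(ω·C) = 0 - j124.2 Ω
Step 3 — Parallel branch: L || C = 1/(1/L + 1/C) = 0 + j8.102 Ω.
Step 4 — Series with R1: Z_total = R1 + (L || C) = 48.6 + j8.102 Ω = 49.27∠9.5° Ω.
Step 5 — Source phasor: V = 18.1∠46.1° V = 12.55 + j13.04 V.
Step 6 — Ohm's law: I = V / Z_total = (12.55 + j13.04) / (48.6 + j8.102) = 0.2948 + j0.2192 A.
Step 7 — Convert to polar: |I| = 0.3674 A, ∠I = 36.6°.

I = 0.3674∠36.6° A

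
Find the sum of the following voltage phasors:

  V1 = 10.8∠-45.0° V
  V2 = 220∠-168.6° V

Step 1 — Convert each phasor to rectangular form:
  V1 = 10.8·(cos(-45.0°) + j·sin(-45.0°)) = 7.637 - j7.637 V
  V2 = 220·(cos(-168.6°) + j·sin(-168.6°)) = -215.7 - j43.48 V
Step 2 — Sum components: V_total = -208 - j51.12 V.
Step 3 — Convert to polar: |V_total| = 214.2 V, ∠V_total = -166.2°.

V_total = 214.2∠-166.2° V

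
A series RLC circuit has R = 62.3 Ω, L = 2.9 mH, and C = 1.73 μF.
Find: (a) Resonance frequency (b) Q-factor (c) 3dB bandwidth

Step 1 — Resonance condition Im(Z)=0 gives ω₀ = 1/√(LC).
Step 2 — ω₀ = 1/√(0.0029·1.73e-06) = 1.412e+04 rad/s.
Step 3 — f₀ = ω₀/(2π) = 2247 Hz.
Step 4 — Series Q: Q = ω₀L/R = 1.412e+04·0.0029/62.3 = 0.6572.
Step 5 — 3dB bandwidth: Δω = ω₀/Q = 2.148e+04 rad/s; BW = Δω/(2π) = 3419 Hz.

(a) f₀ = 2247 Hz  (b) Q = 0.6572  (c) BW = 3419 Hz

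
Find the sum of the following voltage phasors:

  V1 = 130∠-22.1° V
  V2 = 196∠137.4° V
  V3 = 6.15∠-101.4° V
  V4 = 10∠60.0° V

Step 1 — Convert each phasor to rectangular form:
  V1 = 130·(cos(-22.1°) + j·sin(-22.1°)) = 120.4 - j48.91 V
  V2 = 196·(cos(137.4°) + j·sin(137.4°)) = -144.3 + j132.7 V
  V3 = 6.15·(cos(-101.4°) + j·sin(-101.4°)) = -1.216 - j6.029 V
  V4 = 10·(cos(60.0°) + j·sin(60.0°)) = 5 + j8.66 V
Step 2 — Sum components: V_total = -20.04 + j86.39 V.
Step 3 — Convert to polar: |V_total| = 88.68 V, ∠V_total = 103.1°.

V_total = 88.68∠103.1° V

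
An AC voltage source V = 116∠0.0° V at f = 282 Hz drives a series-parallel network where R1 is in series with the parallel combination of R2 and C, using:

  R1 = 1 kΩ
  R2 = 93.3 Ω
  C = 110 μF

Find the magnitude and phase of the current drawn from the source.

Step 1 — Angular frequency: ω = 2π·f = 2π·282 = 1772 rad/s.
Step 2 — Component impedances:
  R1: Z = R = 1000 Ω
  R2: Z = R = 93.3 Ω
  C: Z = 1/(jωC) = -j/(ω·C) = 0 - j5.131 Ω
Step 3 — Parallel branch: R2 || C = 1/(1/R2 + 1/C) = 0.2813 - j5.115 Ω.
Step 4 — Series with R1: Z_total = R1 + (R2 || C) = 1000 - j5.115 Ω = 1000∠-0.3° Ω.
Step 5 — Source phasor: V = 116∠0.0° V = 116 V.
Step 6 — Ohm's law: I = V / Z_total = (116) / (1000 - j5.115) = 0.116 + j0.000593 A.
Step 7 — Convert to polar: |I| = 0.116 A, ∠I = 0.3°.

I = 0.116∠0.3° A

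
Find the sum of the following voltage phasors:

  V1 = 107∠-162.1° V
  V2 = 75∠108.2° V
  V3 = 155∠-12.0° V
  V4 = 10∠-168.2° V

Step 1 — Convert each phasor to rectangular form:
  V1 = 107·(cos(-162.1°) + j·sin(-162.1°)) = -101.8 - j32.89 V
  V2 = 75·(cos(108.2°) + j·sin(108.2°)) = -23.43 + j71.25 V
  V3 = 155·(cos(-12.0°) + j·sin(-12.0°)) = 151.6 - j32.23 V
  V4 = 10·(cos(-168.2°) + j·sin(-168.2°)) = -9.789 - j2.045 V
Step 2 — Sum components: V_total = 16.58 + j4.089 V.
Step 3 — Convert to polar: |V_total| = 17.08 V, ∠V_total = 13.9°.

V_total = 17.08∠13.9° V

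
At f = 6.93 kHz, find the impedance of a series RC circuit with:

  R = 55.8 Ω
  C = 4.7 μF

Step 1 — Angular frequency: ω = 2π·f = 2π·6930 = 4.354e+04 rad/s.
Step 2 — Component impedances:
  R: Z = R = 55.8 Ω
  C: Z = 1/(jωC) = -j/(ω·C) = 0 - j4.886 Ω
Step 3 — Series combination: Z_total = R + C = 55.8 - j4.886 Ω = 56.01∠-5.0° Ω.

Z = 55.8 - j4.886 Ω = 56.01∠-5.0° Ω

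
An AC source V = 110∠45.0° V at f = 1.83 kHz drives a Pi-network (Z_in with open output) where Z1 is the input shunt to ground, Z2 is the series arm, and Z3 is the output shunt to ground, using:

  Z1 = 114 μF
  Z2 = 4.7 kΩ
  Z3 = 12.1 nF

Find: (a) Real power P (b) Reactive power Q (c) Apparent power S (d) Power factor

Step 1 — Angular frequency: ω = 2π·f = 2π·1830 = 1.15e+04 rad/s.
Step 2 — Component impedances:
  Z1: Z = 1/(jωC) = -j/(ω·C) = 0 - j0.7629 Ω
  Z2: Z = R = 4700 Ω
  Z3: Z = 1/(jωC) = -j/(ω·C) = 0 - j7188 Ω
Step 3 — With open output, the series arm Z2 and the output shunt Z3 appear in series to ground: Z2 + Z3 = 4700 - j7188 Ω.
Step 4 — Parallel with input shunt Z1: Z_in = Z1 || (Z2 + Z3) = 3.708e-05 - j0.7628 Ω = 0.7628∠-90.0° Ω.
Step 5 — Source phasor: V = 110∠45.0° V = 77.78 + j77.78 V.
Step 6 — Current: I = V / Z = -102 + j102 A = 144.2∠135.0° A.
Step 7 — Complex power: S = V·I* = 0.7711 - j1.586e+04 VA.
Step 8 — Real power: P = Re(S) = 0.7711 W.
Step 9 — Reactive power: Q = Im(S) = -1.586e+04 VAR.
Step 10 — Apparent power: |S| = 1.586e+04 VA.
Step 11 — Power factor: PF = P/|S| = 4.861e-05 (leading).

(a) P = 0.7711 W  (b) Q = -1.586e+04 VAR  (c) S = 1.586e+04 VA  (d) PF = 4.861e-05 (leading)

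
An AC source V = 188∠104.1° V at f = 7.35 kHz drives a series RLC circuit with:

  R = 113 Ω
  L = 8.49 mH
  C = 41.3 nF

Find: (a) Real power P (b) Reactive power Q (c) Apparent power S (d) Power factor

Step 1 — Angular frequency: ω = 2π·f = 2π·7350 = 4.618e+04 rad/s.
Step 2 — Component impedances:
  R: Z = R = 113 Ω
  L: Z = jωL = j·4.618e+04·0.00849 = 0 + j392.1 Ω
  C: Z = 1/(jωC) = -j/(ω·C) = 0 - j524.3 Ω
Step 3 — Series combination: Z_total = R + L + C = 113 - j132.2 Ω = 173.9∠-49.5° Ω.
Step 4 — Source phasor: V = 188∠104.1° V = -45.8 + j182.3 V.
Step 5 — Current: I = V / Z = -0.968 + j0.4809 A = 1.081∠153.6° A.
Step 6 — Complex power: S = V·I* = 132 - j154.5 VA.
Step 7 — Real power: P = Re(S) = 132 W.
Step 8 — Reactive power: Q = Im(S) = -154.5 VAR.
Step 9 — Apparent power: |S| = 203.2 VA.
Step 10 — Power factor: PF = P/|S| = 0.6497 (leading).

(a) P = 132 W  (b) Q = -154.5 VAR  (c) S = 203.2 VA  (d) PF = 0.6497 (leading)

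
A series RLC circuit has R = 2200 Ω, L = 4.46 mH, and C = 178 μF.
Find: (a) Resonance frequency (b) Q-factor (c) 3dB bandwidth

Step 1 — Resonance: ω₀ = 1/√(LC) = 1/√(0.00446·0.000178) = 1122 rad/s.
Step 2 — f₀ = ω₀/(2π) = 178.6 Hz.
Step 3 — Series Q: Q = ω₀L/R = 1122·0.00446/2200 = 0.002275.
Step 4 — Bandwidth: Δω = ω₀/Q = 4.933e+05 rad/s; BW = Δω/(2π) = 7.851e+04 Hz.

(a) f₀ = 178.6 Hz  (b) Q = 0.002275  (c) BW = 7.851e+04 Hz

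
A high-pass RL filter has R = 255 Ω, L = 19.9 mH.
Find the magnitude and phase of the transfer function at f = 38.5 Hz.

Step 1 — Angular frequency: ω = 2π·38.5 = 241.9 rad/s.
Step 2 — Transfer function: H(jω) = jωL/(R + jωL).
Step 3 — Numerator jωL = j·4.814; denominator R + jωL = 255 + j4.814.
Step 4 — H = 0.0003562 + j0.01887.
Step 5 — Magnitude: |H| = 0.01887 (-34.5 dB); phase: φ = 88.9°.

|H| = 0.01887 (-34.5 dB), φ = 88.9°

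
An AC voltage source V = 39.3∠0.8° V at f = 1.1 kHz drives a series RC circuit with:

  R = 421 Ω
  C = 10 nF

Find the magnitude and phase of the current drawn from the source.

Step 1 — Angular frequency: ω = 2π·f = 2π·1100 = 6912 rad/s.
Step 2 — Component impedances:
  R: Z = R = 421 Ω
  C: Z = 1/(jωC) = -j/(ω·C) = 0 - j1.447e+04 Ω
Step 3 — Series combination: Z_total = R + C = 421 - j1.447e+04 Ω = 1.447e+04∠-88.3° Ω.
Step 4 — Source phasor: V = 39.3∠0.8° V = 39.3 + j0.5487 V.
Step 5 — Ohm's law: I = V / Z_total = (39.3 + j0.5487) / (421 - j1.447e+04) = 4.107e-05 + j0.002715 A.
Step 6 — Convert to polar: |I| = 0.002715 A, ∠I = 89.1°.

I = 0.002715∠89.1° A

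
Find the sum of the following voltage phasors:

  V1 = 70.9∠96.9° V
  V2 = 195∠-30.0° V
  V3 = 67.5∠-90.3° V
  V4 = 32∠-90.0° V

Step 1 — Convert each phasor to rectangular form:
  V1 = 70.9·(cos(96.9°) + j·sin(96.9°)) = -8.518 + j70.39 V
  V2 = 195·(cos(-30.0°) + j·sin(-30.0°)) = 168.9 - j97.5 V
  V3 = 67.5·(cos(-90.3°) + j·sin(-90.3°)) = -0.3534 - j67.5 V
  V4 = 32·(cos(-90.0°) + j·sin(-90.0°)) = 0 - j32 V
Step 2 — Sum components: V_total = 160 - j126.6 V.
Step 3 — Convert to polar: |V_total| = 204 V, ∠V_total = -38.4°.

V_total = 204∠-38.4° V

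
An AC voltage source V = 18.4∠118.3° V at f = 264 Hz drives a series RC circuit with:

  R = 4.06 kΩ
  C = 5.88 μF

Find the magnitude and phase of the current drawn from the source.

Step 1 — Angular frequency: ω = 2π·f = 2π·264 = 1659 rad/s.
Step 2 — Component impedances:
  R: Z = R = 4060 Ω
  C: Z = 1/(jωC) = -j/(ω·C) = 0 - j102.5 Ω
Step 3 — Series combination: Z_total = R + C = 4060 - j102.5 Ω = 4061∠-1.4° Ω.
Step 4 — Source phasor: V = 18.4∠118.3° V = -8.723 + j16.2 V.
Step 5 — Ohm's law: I = V / Z_total = (-8.723 + j16.2) / (4060 - j102.5) = -0.002248 + j0.003934 A.
Step 6 — Convert to polar: |I| = 0.004531 A, ∠I = 119.7°.

I = 0.004531∠119.7° A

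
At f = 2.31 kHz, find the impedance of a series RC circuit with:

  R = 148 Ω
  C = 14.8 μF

Step 1 — Angular frequency: ω = 2π·f = 2π·2310 = 1.451e+04 rad/s.
Step 2 — Component impedances:
  R: Z = R = 148 Ω
  C: Z = 1/(jωC) = -j/(ω·C) = 0 - j4.655 Ω
Step 3 — Series combination: Z_total = R + C = 148 - j4.655 Ω = 148.1∠-1.8° Ω.

Z = 148 - j4.655 Ω = 148.1∠-1.8° Ω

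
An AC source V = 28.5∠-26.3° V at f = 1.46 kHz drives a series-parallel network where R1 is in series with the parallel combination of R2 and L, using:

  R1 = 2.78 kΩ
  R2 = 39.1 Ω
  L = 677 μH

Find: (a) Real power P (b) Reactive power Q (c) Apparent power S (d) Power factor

Step 1 — Angular frequency: ω = 2π·f = 2π·1460 = 9173 rad/s.
Step 2 — Component impedances:
  R1: Z = R = 2780 Ω
  R2: Z = R = 39.1 Ω
  L: Z = jωL = j·9173·0.000677 = 0 + j6.21 Ω
Step 3 — Parallel branch: R2 || L = 1/(1/R2 + 1/L) = 0.9622 + j6.058 Ω.
Step 4 — Series with R1: Z_total = R1 + (R2 || L) = 2781 + j6.058 Ω = 2781∠0.1° Ω.
Step 5 — Source phasor: V = 28.5∠-26.3° V = 25.55 - j12.63 V.
Step 6 — Current: I = V / Z = 0.009177 - j0.004561 A = 0.01025∠-26.4° A.
Step 7 — Complex power: S = V·I* = 0.2921 + j0.0006362 VA.
Step 8 — Real power: P = Re(S) = 0.2921 W.
Step 9 — Reactive power: Q = Im(S) = 0.0006362 VAR.
Step 10 — Apparent power: |S| = 0.2921 VA.
Step 11 — Power factor: PF = P/|S| = 1 (lagging).

(a) P = 0.2921 W  (b) Q = 0.0006362 VAR  (c) S = 0.2921 VA  (d) PF = 1 (lagging)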